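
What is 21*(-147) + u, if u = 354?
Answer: -2733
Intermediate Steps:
21*(-147) + u = 21*(-147) + 354 = -3087 + 354 = -2733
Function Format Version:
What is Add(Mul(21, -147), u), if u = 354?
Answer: -2733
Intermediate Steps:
Add(Mul(21, -147), u) = Add(Mul(21, -147), 354) = Add(-3087, 354) = -2733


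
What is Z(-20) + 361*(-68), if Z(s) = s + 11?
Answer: -24557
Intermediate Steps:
Z(s) = 11 + s
Z(-20) + 361*(-68) = (11 - 20) + 361*(-68) = -9 - 24548 = -24557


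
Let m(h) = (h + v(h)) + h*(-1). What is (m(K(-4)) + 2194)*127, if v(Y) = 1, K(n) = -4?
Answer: 278765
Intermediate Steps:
m(h) = 1 (m(h) = (h + 1) + h*(-1) = (1 + h) - h = 1)
(m(K(-4)) + 2194)*127 = (1 + 2194)*127 = 2195*127 = 278765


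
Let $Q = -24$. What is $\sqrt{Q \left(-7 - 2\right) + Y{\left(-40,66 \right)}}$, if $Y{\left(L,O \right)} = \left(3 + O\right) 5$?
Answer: $\sqrt{561} \approx 23.685$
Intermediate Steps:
$Y{\left(L,O \right)} = 15 + 5 O$
$\sqrt{Q \left(-7 - 2\right) + Y{\left(-40,66 \right)}} = \sqrt{- 24 \left(-7 - 2\right) + \left(15 + 5 \cdot 66\right)} = \sqrt{\left(-24\right) \left(-9\right) + \left(15 + 330\right)} = \sqrt{216 + 345} = \sqrt{561}$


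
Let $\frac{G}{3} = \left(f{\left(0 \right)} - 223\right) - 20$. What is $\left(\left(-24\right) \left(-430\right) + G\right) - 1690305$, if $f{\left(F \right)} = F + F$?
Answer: $-1680714$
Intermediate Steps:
$f{\left(F \right)} = 2 F$
$G = -729$ ($G = 3 \left(\left(2 \cdot 0 - 223\right) - 20\right) = 3 \left(\left(0 - 223\right) - 20\right) = 3 \left(-223 - 20\right) = 3 \left(-243\right) = -729$)
$\left(\left(-24\right) \left(-430\right) + G\right) - 1690305 = \left(\left(-24\right) \left(-430\right) - 729\right) - 1690305 = \left(10320 - 729\right) - 1690305 = 9591 - 1690305 = -1680714$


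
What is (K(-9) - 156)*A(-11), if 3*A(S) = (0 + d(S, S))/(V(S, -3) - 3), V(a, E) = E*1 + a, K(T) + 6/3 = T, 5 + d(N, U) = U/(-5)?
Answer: -2338/255 ≈ -9.1686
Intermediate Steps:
d(N, U) = -5 - U/5 (d(N, U) = -5 + U/(-5) = -5 + U*(-⅕) = -5 - U/5)
K(T) = -2 + T
V(a, E) = E + a
A(S) = (-5 - S/5)/(3*(-6 + S)) (A(S) = ((0 + (-5 - S/5))/((-3 + S) - 3))/3 = ((-5 - S/5)/(-6 + S))/3 = (-5 - S/5)/(3*(-6 + S)))
(K(-9) - 156)*A(-11) = ((-2 - 9) - 156)*((-25 - 1*(-11))/(15*(-6 - 11))) = (-11 - 156)*((1/15)*(-25 + 11)/(-17)) = -167*(-1)*(-14)/(15*17) = -167*14/255 = -2338/255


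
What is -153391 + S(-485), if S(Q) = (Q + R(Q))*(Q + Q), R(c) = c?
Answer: 787509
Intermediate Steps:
S(Q) = 4*Q² (S(Q) = (Q + Q)*(Q + Q) = (2*Q)*(2*Q) = 4*Q²)
-153391 + S(-485) = -153391 + 4*(-485)² = -153391 + 4*235225 = -153391 + 940900 = 787509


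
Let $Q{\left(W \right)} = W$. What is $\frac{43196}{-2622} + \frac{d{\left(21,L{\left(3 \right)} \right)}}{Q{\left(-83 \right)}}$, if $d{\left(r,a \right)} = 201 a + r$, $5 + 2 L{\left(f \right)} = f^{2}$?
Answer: $- \frac{2347187}{108813} \approx -21.571$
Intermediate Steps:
$L{\left(f \right)} = - \frac{5}{2} + \frac{f^{2}}{2}$
$d{\left(r,a \right)} = r + 201 a$
$\frac{43196}{-2622} + \frac{d{\left(21,L{\left(3 \right)} \right)}}{Q{\left(-83 \right)}} = \frac{43196}{-2622} + \frac{21 + 201 \left(- \frac{5}{2} + \frac{3^{2}}{2}\right)}{-83} = 43196 \left(- \frac{1}{2622}\right) + \left(21 + 201 \left(- \frac{5}{2} + \frac{1}{2} \cdot 9\right)\right) \left(- \frac{1}{83}\right) = - \frac{21598}{1311} + \left(21 + 201 \left(- \frac{5}{2} + \frac{9}{2}\right)\right) \left(- \frac{1}{83}\right) = - \frac{21598}{1311} + \left(21 + 201 \cdot 2\right) \left(- \frac{1}{83}\right) = - \frac{21598}{1311} + \left(21 + 402\right) \left(- \frac{1}{83}\right) = - \frac{21598}{1311} + 423 \left(- \frac{1}{83}\right) = - \frac{21598}{1311} - \frac{423}{83} = - \frac{2347187}{108813}$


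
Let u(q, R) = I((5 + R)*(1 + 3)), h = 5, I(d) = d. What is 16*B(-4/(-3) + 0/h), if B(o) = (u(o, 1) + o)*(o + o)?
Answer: 9728/9 ≈ 1080.9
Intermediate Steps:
u(q, R) = 20 + 4*R (u(q, R) = (5 + R)*(1 + 3) = (5 + R)*4 = 20 + 4*R)
B(o) = 2*o*(24 + o) (B(o) = ((20 + 4*1) + o)*(o + o) = ((20 + 4) + o)*(2*o) = (24 + o)*(2*o) = 2*o*(24 + o))
16*B(-4/(-3) + 0/h) = 16*(2*(-4/(-3) + 0/5)*(24 + (-4/(-3) + 0/5))) = 16*(2*(-4*(-⅓) + 0*(⅕))*(24 + (-4*(-⅓) + 0*(⅕)))) = 16*(2*(4/3 + 0)*(24 + (4/3 + 0))) = 16*(2*(4/3)*(24 + 4/3)) = 16*(2*(4/3)*(76/3)) = 16*(608/9) = 9728/9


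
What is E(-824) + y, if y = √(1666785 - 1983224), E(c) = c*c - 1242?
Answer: 677734 + I*√316439 ≈ 6.7773e+5 + 562.53*I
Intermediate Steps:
E(c) = -1242 + c² (E(c) = c² - 1242 = -1242 + c²)
y = I*√316439 (y = √(-316439) = I*√316439 ≈ 562.53*I)
E(-824) + y = (-1242 + (-824)²) + I*√316439 = (-1242 + 678976) + I*√316439 = 677734 + I*√316439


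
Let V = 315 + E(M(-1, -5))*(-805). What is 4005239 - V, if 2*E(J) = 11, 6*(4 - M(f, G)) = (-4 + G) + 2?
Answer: 8018703/2 ≈ 4.0094e+6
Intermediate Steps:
M(f, G) = 13/3 - G/6 (M(f, G) = 4 - ((-4 + G) + 2)/6 = 4 - (-2 + G)/6 = 4 + (1/3 - G/6) = 13/3 - G/6)
E(J) = 11/2 (E(J) = (1/2)*11 = 11/2)
V = -8225/2 (V = 315 + (11/2)*(-805) = 315 - 8855/2 = -8225/2 ≈ -4112.5)
4005239 - V = 4005239 - 1*(-8225/2) = 4005239 + 8225/2 = 8018703/2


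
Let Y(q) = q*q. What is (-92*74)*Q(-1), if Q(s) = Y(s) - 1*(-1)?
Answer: -13616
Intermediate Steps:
Y(q) = q²
Q(s) = 1 + s² (Q(s) = s² - 1*(-1) = s² + 1 = 1 + s²)
(-92*74)*Q(-1) = (-92*74)*(1 + (-1)²) = -6808*(1 + 1) = -6808*2 = -13616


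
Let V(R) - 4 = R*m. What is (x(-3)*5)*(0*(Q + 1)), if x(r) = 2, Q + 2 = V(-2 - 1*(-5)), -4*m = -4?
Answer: 0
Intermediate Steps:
m = 1 (m = -¼*(-4) = 1)
V(R) = 4 + R (V(R) = 4 + R*1 = 4 + R)
Q = 5 (Q = -2 + (4 + (-2 - 1*(-5))) = -2 + (4 + (-2 + 5)) = -2 + (4 + 3) = -2 + 7 = 5)
(x(-3)*5)*(0*(Q + 1)) = (2*5)*(0*(5 + 1)) = 10*(0*6) = 10*0 = 0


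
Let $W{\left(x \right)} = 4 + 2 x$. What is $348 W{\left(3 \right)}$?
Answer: $3480$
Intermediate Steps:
$348 W{\left(3 \right)} = 348 \left(4 + 2 \cdot 3\right) = 348 \left(4 + 6\right) = 348 \cdot 10 = 3480$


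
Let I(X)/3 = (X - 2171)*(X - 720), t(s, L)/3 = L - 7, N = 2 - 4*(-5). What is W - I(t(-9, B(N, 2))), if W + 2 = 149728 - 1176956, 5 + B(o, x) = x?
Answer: -5979480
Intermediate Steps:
N = 22 (N = 2 + 20 = 22)
B(o, x) = -5 + x
W = -1027230 (W = -2 + (149728 - 1176956) = -2 - 1027228 = -1027230)
t(s, L) = -21 + 3*L (t(s, L) = 3*(L - 7) = 3*(-7 + L) = -21 + 3*L)
I(X) = 3*(-2171 + X)*(-720 + X) (I(X) = 3*((X - 2171)*(X - 720)) = 3*((-2171 + X)*(-720 + X)) = 3*(-2171 + X)*(-720 + X))
W - I(t(-9, B(N, 2))) = -1027230 - (4689360 - 8673*(-21 + 3*(-5 + 2)) + 3*(-21 + 3*(-5 + 2))**2) = -1027230 - (4689360 - 8673*(-21 + 3*(-3)) + 3*(-21 + 3*(-3))**2) = -1027230 - (4689360 - 8673*(-21 - 9) + 3*(-21 - 9)**2) = -1027230 - (4689360 - 8673*(-30) + 3*(-30)**2) = -1027230 - (4689360 + 260190 + 3*900) = -1027230 - (4689360 + 260190 + 2700) = -1027230 - 1*4952250 = -1027230 - 4952250 = -5979480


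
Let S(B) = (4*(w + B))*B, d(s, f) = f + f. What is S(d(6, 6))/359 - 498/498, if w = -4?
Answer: 25/359 ≈ 0.069638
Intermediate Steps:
d(s, f) = 2*f
S(B) = B*(-16 + 4*B) (S(B) = (4*(-4 + B))*B = (-16 + 4*B)*B = B*(-16 + 4*B))
S(d(6, 6))/359 - 498/498 = (4*(2*6)*(-4 + 2*6))/359 - 498/498 = (4*12*(-4 + 12))*(1/359) - 498*1/498 = (4*12*8)*(1/359) - 1 = 384*(1/359) - 1 = 384/359 - 1 = 25/359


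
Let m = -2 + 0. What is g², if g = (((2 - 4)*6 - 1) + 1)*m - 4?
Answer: 400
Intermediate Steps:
m = -2
g = 20 (g = (((2 - 4)*6 - 1) + 1)*(-2) - 4 = ((-2*6 - 1) + 1)*(-2) - 4 = ((-12 - 1) + 1)*(-2) - 4 = (-13 + 1)*(-2) - 4 = -12*(-2) - 4 = 24 - 4 = 20)
g² = 20² = 400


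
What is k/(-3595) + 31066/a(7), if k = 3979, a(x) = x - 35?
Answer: -7985263/7190 ≈ -1110.6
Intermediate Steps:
a(x) = -35 + x
k/(-3595) + 31066/a(7) = 3979/(-3595) + 31066/(-35 + 7) = 3979*(-1/3595) + 31066/(-28) = -3979/3595 + 31066*(-1/28) = -3979/3595 - 2219/2 = -7985263/7190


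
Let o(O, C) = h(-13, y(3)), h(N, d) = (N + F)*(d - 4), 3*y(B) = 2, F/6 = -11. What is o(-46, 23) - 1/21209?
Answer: 16755107/63627 ≈ 263.33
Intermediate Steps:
F = -66 (F = 6*(-11) = -66)
y(B) = ⅔ (y(B) = (⅓)*2 = ⅔)
h(N, d) = (-66 + N)*(-4 + d) (h(N, d) = (N - 66)*(d - 4) = (-66 + N)*(-4 + d))
o(O, C) = 790/3 (o(O, C) = 264 - 66*⅔ - 4*(-13) - 13*⅔ = 264 - 44 + 52 - 26/3 = 790/3)
o(-46, 23) - 1/21209 = 790/3 - 1/21209 = 16755107/63627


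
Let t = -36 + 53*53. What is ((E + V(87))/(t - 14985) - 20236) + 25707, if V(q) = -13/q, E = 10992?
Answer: 5811674833/1062444 ≈ 5470.1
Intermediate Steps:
t = 2773 (t = -36 + 2809 = 2773)
((E + V(87))/(t - 14985) - 20236) + 25707 = ((10992 - 13/87)/(2773 - 14985) - 20236) + 25707 = ((10992 - 13*1/87)/(-12212) - 20236) + 25707 = ((10992 - 13/87)*(-1/12212) - 20236) + 25707 = ((956291/87)*(-1/12212) - 20236) + 25707 = (-956291/1062444 - 20236) + 25707 = -21500573075/1062444 + 25707 = 5811674833/1062444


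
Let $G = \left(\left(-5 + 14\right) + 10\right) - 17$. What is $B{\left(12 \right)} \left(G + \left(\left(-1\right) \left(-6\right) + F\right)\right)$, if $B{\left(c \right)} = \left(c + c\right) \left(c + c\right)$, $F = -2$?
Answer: $3456$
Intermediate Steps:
$B{\left(c \right)} = 4 c^{2}$ ($B{\left(c \right)} = 2 c 2 c = 4 c^{2}$)
$G = 2$ ($G = \left(9 + 10\right) - 17 = 19 - 17 = 2$)
$B{\left(12 \right)} \left(G + \left(\left(-1\right) \left(-6\right) + F\right)\right) = 4 \cdot 12^{2} \left(2 - -4\right) = 4 \cdot 144 \left(2 + \left(6 - 2\right)\right) = 576 \left(2 + 4\right) = 576 \cdot 6 = 3456$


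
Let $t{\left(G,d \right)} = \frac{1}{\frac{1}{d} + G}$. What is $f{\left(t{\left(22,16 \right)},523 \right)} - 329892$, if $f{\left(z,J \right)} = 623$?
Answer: $-329269$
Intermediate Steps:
$t{\left(G,d \right)} = \frac{1}{G + \frac{1}{d}}$
$f{\left(t{\left(22,16 \right)},523 \right)} - 329892 = 623 - 329892 = -329269$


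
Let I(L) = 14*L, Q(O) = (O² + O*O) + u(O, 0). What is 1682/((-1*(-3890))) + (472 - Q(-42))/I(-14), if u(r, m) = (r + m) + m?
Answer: 3013533/190610 ≈ 15.810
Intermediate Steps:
u(r, m) = r + 2*m (u(r, m) = (m + r) + m = r + 2*m)
Q(O) = O + 2*O² (Q(O) = (O² + O*O) + (O + 2*0) = (O² + O²) + (O + 0) = 2*O² + O = O + 2*O²)
1682/((-1*(-3890))) + (472 - Q(-42))/I(-14) = 1682/((-1*(-3890))) + (472 - (-42)*(1 + 2*(-42)))/((14*(-14))) = 1682/3890 + (472 - (-42)*(1 - 84))/(-196) = 1682*(1/3890) + (472 - (-42)*(-83))*(-1/196) = 841/1945 + (472 - 1*3486)*(-1/196) = 841/1945 + (472 - 3486)*(-1/196) = 841/1945 - 3014*(-1/196) = 841/1945 + 1507/98 = 3013533/190610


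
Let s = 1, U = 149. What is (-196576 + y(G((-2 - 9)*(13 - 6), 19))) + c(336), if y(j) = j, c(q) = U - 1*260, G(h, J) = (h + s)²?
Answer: -190911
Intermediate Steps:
G(h, J) = (1 + h)² (G(h, J) = (h + 1)² = (1 + h)²)
c(q) = -111 (c(q) = 149 - 1*260 = 149 - 260 = -111)
(-196576 + y(G((-2 - 9)*(13 - 6), 19))) + c(336) = (-196576 + (1 + (-2 - 9)*(13 - 6))²) - 111 = (-196576 + (1 - 11*7)²) - 111 = (-196576 + (1 - 77)²) - 111 = (-196576 + (-76)²) - 111 = (-196576 + 5776) - 111 = -190800 - 111 = -190911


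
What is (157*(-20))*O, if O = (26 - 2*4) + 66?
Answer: -263760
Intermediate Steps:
O = 84 (O = (26 - 8) + 66 = 18 + 66 = 84)
(157*(-20))*O = (157*(-20))*84 = -3140*84 = -263760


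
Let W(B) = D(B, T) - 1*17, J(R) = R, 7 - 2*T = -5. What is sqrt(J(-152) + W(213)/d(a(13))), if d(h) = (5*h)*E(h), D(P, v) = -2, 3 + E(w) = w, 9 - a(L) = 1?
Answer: I*sqrt(60838)/20 ≈ 12.333*I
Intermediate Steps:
T = 6 (T = 7/2 - 1/2*(-5) = 7/2 + 5/2 = 6)
a(L) = 8 (a(L) = 9 - 1*1 = 9 - 1 = 8)
E(w) = -3 + w
d(h) = 5*h*(-3 + h) (d(h) = (5*h)*(-3 + h) = 5*h*(-3 + h))
W(B) = -19 (W(B) = -2 - 1*17 = -2 - 17 = -19)
sqrt(J(-152) + W(213)/d(a(13))) = sqrt(-152 - 19*1/(40*(-3 + 8))) = sqrt(-152 - 19/(5*8*5)) = sqrt(-152 - 19/200) = sqrt(-30419/200) = I*sqrt(60838)/20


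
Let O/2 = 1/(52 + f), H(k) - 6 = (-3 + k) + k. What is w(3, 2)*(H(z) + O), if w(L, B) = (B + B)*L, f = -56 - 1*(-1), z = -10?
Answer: -212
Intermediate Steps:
f = -55 (f = -56 + 1 = -55)
H(k) = 3 + 2*k (H(k) = 6 + ((-3 + k) + k) = 6 + (-3 + 2*k) = 3 + 2*k)
w(L, B) = 2*B*L (w(L, B) = (2*B)*L = 2*B*L)
O = -⅔ (O = 2/(52 - 55) = 2/(-3) = 2*(-⅓) = -⅔ ≈ -0.66667)
w(3, 2)*(H(z) + O) = (2*2*3)*((3 + 2*(-10)) - ⅔) = 12*((3 - 20) - ⅔) = 12*(-17 - ⅔) = 12*(-53/3) = -212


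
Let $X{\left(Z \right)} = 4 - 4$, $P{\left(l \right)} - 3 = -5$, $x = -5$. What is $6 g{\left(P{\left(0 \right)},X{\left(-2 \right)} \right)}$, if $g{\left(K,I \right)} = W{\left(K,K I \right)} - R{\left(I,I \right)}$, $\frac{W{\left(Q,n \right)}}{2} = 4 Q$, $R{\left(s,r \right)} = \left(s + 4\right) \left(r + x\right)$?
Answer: $24$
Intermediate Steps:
$P{\left(l \right)} = -2$ ($P{\left(l \right)} = 3 - 5 = -2$)
$R{\left(s,r \right)} = \left(-5 + r\right) \left(4 + s\right)$ ($R{\left(s,r \right)} = \left(s + 4\right) \left(r - 5\right) = \left(4 + s\right) \left(-5 + r\right) = \left(-5 + r\right) \left(4 + s\right)$)
$W{\left(Q,n \right)} = 8 Q$ ($W{\left(Q,n \right)} = 2 \cdot 4 Q = 8 Q$)
$X{\left(Z \right)} = 0$ ($X{\left(Z \right)} = 4 - 4 = 0$)
$g{\left(K,I \right)} = 20 + I - I^{2} + 8 K$ ($g{\left(K,I \right)} = 8 K - \left(-20 - 5 I + 4 I + I I\right) = 8 K - \left(-20 - 5 I + 4 I + I^{2}\right) = 8 K - \left(-20 + I^{2} - I\right) = 8 K + \left(20 + I - I^{2}\right) = 20 + I - I^{2} + 8 K$)
$6 g{\left(P{\left(0 \right)},X{\left(-2 \right)} \right)} = 6 \left(20 + 0 - 0^{2} + 8 \left(-2\right)\right) = 6 \left(20 + 0 - 0 - 16\right) = 6 \left(20 + 0 + 0 - 16\right) = 6 \cdot 4 = 24$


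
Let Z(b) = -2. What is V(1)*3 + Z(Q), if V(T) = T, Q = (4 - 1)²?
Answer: 1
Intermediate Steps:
Q = 9 (Q = 3² = 9)
V(1)*3 + Z(Q) = 1*3 - 2 = 3 - 2 = 1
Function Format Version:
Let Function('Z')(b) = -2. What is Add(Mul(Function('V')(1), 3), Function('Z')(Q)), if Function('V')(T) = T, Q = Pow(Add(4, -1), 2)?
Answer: 1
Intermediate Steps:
Q = 9 (Q = Pow(3, 2) = 9)
Add(Mul(Function('V')(1), 3), Function('Z')(Q)) = Add(Mul(1, 3), -2) = Add(3, -2) = 1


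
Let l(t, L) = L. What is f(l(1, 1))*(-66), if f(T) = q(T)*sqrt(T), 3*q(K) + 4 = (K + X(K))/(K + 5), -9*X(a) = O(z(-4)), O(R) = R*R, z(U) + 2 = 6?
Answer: 2453/27 ≈ 90.852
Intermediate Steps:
z(U) = 4 (z(U) = -2 + 6 = 4)
O(R) = R**2
X(a) = -16/9 (X(a) = -1/9*4**2 = -1/9*16 = -16/9)
q(K) = -4/3 + (-16/9 + K)/(3*(5 + K)) (q(K) = -4/3 + ((K - 16/9)/(K + 5))/3 = -4/3 + ((-16/9 + K)/(5 + K))/3 = -4/3 + (-16/9 + K)/(3*(5 + K)))
f(T) = sqrt(T)*(-196/27 - T)/(5 + T) (f(T) = ((-196/27 - T)/(5 + T))*sqrt(T) = sqrt(T)*(-196/27 - T)/(5 + T))
f(l(1, 1))*(-66) = (sqrt(1)*(-196/27 - 1*1)/(5 + 1))*(-66) = (1*(-196/27 - 1)/6)*(-66) = (1*(1/6)*(-223/27))*(-66) = -223/162*(-66) = 2453/27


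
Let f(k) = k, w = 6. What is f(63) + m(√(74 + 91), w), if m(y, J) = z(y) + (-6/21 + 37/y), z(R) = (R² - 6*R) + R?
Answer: 1594/7 - 788*√165/165 ≈ 166.37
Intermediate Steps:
z(R) = R² - 5*R
m(y, J) = -2/7 + 37/y + y*(-5 + y) (m(y, J) = y*(-5 + y) + (-6/21 + 37/y) = y*(-5 + y) + (-6*1/21 + 37/y) = y*(-5 + y) + (-2/7 + 37/y) = -2/7 + 37/y + y*(-5 + y))
f(63) + m(√(74 + 91), w) = 63 + (-2/7 + (√(74 + 91))² - 5*√(74 + 91) + 37/(√(74 + 91))) = 63 + (-2/7 + (√165)² - 5*√165 + 37/(√165)) = 63 + (-2/7 + 165 - 5*√165 + 37*(√165/165)) = 63 + (-2/7 + 165 - 5*√165 + 37*√165/165) = 63 + (1153/7 - 788*√165/165) = 1594/7 - 788*√165/165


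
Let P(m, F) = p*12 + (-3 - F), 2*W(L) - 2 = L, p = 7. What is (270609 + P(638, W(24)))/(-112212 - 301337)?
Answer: -270677/413549 ≈ -0.65452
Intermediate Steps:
W(L) = 1 + L/2
P(m, F) = 81 - F (P(m, F) = 7*12 + (-3 - F) = 84 + (-3 - F) = 81 - F)
(270609 + P(638, W(24)))/(-112212 - 301337) = (270609 + (81 - (1 + (½)*24)))/(-112212 - 301337) = (270609 + (81 - (1 + 12)))/(-413549) = (270609 + (81 - 1*13))*(-1/413549) = (270609 + (81 - 13))*(-1/413549) = (270609 + 68)*(-1/413549) = 270677*(-1/413549) = -270677/413549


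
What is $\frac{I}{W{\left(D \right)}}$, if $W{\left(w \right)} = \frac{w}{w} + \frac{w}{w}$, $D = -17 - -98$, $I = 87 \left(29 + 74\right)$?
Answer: $\frac{8961}{2} \approx 4480.5$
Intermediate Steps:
$I = 8961$ ($I = 87 \cdot 103 = 8961$)
$D = 81$ ($D = -17 + 98 = 81$)
$W{\left(w \right)} = 2$ ($W{\left(w \right)} = 1 + 1 = 2$)
$\frac{I}{W{\left(D \right)}} = \frac{8961}{2}$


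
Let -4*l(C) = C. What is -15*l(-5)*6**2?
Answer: -675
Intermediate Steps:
l(C) = -C/4
-15*l(-5)*6**2 = -(-15)*(-5)/4*6**2 = -15*5/4*36 = -75/4*36 = -675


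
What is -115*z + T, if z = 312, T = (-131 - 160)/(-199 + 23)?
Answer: -6314589/176 ≈ -35878.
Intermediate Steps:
T = 291/176 (T = -291/(-176) = -291*(-1/176) = 291/176 ≈ 1.6534)
-115*z + T = -115*312 + 291/176 = -35880 + 291/176 = -6314589/176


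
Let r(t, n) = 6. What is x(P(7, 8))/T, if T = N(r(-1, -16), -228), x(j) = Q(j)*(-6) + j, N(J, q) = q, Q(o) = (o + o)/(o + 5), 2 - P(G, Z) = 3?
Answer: -1/114 ≈ -0.0087719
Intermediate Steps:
P(G, Z) = -1 (P(G, Z) = 2 - 1*3 = 2 - 3 = -1)
Q(o) = 2*o/(5 + o) (Q(o) = (2*o)/(5 + o) = 2*o/(5 + o))
x(j) = j - 12*j/(5 + j) (x(j) = (2*j/(5 + j))*(-6) + j = -12*j/(5 + j) + j = j - 12*j/(5 + j))
T = -228
x(P(7, 8))/T = -(-7 - 1)/(5 - 1)/(-228) = -1*(-8)/4*(-1/228) = -1*1/4*(-8)*(-1/228) = 2*(-1/228) = -1/114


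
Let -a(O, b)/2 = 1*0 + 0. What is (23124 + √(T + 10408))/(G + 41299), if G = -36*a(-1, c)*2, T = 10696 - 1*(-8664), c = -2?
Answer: 23124/41299 + 122*√2/41299 ≈ 0.56409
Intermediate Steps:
a(O, b) = 0 (a(O, b) = -2*(1*0 + 0) = -2*(0 + 0) = -2*0 = 0)
T = 19360 (T = 10696 + 8664 = 19360)
G = 0 (G = -36*0*2 = 0*2 = 0)
(23124 + √(T + 10408))/(G + 41299) = (23124 + √(19360 + 10408))/(0 + 41299) = (23124 + √29768)/41299 = (23124 + 122*√2)*(1/41299) = 23124/41299 + 122*√2/41299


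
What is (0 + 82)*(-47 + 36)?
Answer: -902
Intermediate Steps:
(0 + 82)*(-47 + 36) = 82*(-11) = -902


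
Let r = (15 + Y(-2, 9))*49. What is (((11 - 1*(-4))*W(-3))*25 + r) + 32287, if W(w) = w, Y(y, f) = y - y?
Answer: 31897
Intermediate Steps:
Y(y, f) = 0
r = 735 (r = (15 + 0)*49 = 15*49 = 735)
(((11 - 1*(-4))*W(-3))*25 + r) + 32287 = (((11 - 1*(-4))*(-3))*25 + 735) + 32287 = (((11 + 4)*(-3))*25 + 735) + 32287 = ((15*(-3))*25 + 735) + 32287 = (-45*25 + 735) + 32287 = (-1125 + 735) + 32287 = -390 + 32287 = 31897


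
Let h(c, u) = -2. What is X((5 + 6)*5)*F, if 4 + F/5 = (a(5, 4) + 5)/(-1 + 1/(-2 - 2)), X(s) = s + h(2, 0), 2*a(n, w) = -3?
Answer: -1802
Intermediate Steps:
a(n, w) = -3/2 (a(n, w) = (½)*(-3) = -3/2)
X(s) = -2 + s (X(s) = s - 2 = -2 + s)
F = -34 (F = -20 + 5*((-3/2 + 5)/(-1 + 1/(-2 - 2))) = -20 + 5*(7/(2*(-1 + 1/(-4)))) = -20 + 5*(7/(2*(-1 - ¼))) = -20 + 5*(7/(2*(-5/4))) = -20 + 5*((7/2)*(-⅘)) = -20 + 5*(-14/5) = -20 - 14 = -34)
X((5 + 6)*5)*F = (-2 + (5 + 6)*5)*(-34) = (-2 + 11*5)*(-34) = (-2 + 55)*(-34) = 53*(-34) = -1802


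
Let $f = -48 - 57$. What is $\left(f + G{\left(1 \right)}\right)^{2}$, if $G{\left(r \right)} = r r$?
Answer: $10816$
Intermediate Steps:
$f = -105$ ($f = -48 - 57 = -105$)
$G{\left(r \right)} = r^{2}$
$\left(f + G{\left(1 \right)}\right)^{2} = \left(-105 + 1^{2}\right)^{2} = \left(-105 + 1\right)^{2} = \left(-104\right)^{2} = 10816$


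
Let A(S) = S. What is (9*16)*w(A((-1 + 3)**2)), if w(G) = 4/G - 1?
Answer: 0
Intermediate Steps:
w(G) = -1 + 4/G
(9*16)*w(A((-1 + 3)**2)) = (9*16)*((4 - (-1 + 3)**2)/((-1 + 3)**2)) = 144*((4 - 1*2**2)/(2**2)) = 144*((4 - 1*4)/4) = 144*((4 - 4)/4) = 144*((1/4)*0) = 144*0 = 0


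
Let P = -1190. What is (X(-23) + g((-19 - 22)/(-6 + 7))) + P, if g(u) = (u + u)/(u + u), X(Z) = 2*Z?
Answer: -1235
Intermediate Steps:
g(u) = 1 (g(u) = (2*u)/((2*u)) = (2*u)*(1/(2*u)) = 1)
(X(-23) + g((-19 - 22)/(-6 + 7))) + P = (2*(-23) + 1) - 1190 = (-46 + 1) - 1190 = -45 - 1190 = -1235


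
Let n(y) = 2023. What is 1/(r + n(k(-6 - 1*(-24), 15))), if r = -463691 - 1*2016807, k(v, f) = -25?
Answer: -1/2478475 ≈ -4.0347e-7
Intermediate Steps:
r = -2480498 (r = -463691 - 2016807 = -2480498)
1/(r + n(k(-6 - 1*(-24), 15))) = 1/(-2480498 + 2023) = 1/(-2478475) = -1/2478475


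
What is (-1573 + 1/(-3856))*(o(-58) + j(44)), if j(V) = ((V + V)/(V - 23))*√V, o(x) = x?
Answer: 175899181/1928 - 66720379*√11/5061 ≈ 47510.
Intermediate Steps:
j(V) = 2*V^(3/2)/(-23 + V) (j(V) = ((2*V)/(-23 + V))*√V = (2*V/(-23 + V))*√V = 2*V^(3/2)/(-23 + V))
(-1573 + 1/(-3856))*(o(-58) + j(44)) = (-1573 + 1/(-3856))*(-58 + 2*44^(3/2)/(-23 + 44)) = (-1573 - 1/3856)*(-58 + 2*(88*√11)/21) = -6065489*(-58 + 2*(88*√11)*(1/21))/3856 = -6065489*(-58 + 176*√11/21)/3856 = 175899181/1928 - 66720379*√11/5061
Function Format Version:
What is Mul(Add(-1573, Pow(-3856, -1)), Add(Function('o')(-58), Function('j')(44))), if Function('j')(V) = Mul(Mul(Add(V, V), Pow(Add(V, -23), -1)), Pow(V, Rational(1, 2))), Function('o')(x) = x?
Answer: Add(Rational(175899181, 1928), Mul(Rational(-66720379, 5061), Pow(11, Rational(1, 2)))) ≈ 47510.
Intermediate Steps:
Function('j')(V) = Mul(2, Pow(V, Rational(3, 2)), Pow(Add(-23, V), -1)) (Function('j')(V) = Mul(Mul(Mul(2, V), Pow(Add(-23, V), -1)), Pow(V, Rational(1, 2))) = Mul(Mul(2, V, Pow(Add(-23, V), -1)), Pow(V, Rational(1, 2))) = Mul(2, Pow(V, Rational(3, 2)), Pow(Add(-23, V), -1)))
Mul(Add(-1573, Pow(-3856, -1)), Add(Function('o')(-58), Function('j')(44))) = Mul(Add(-1573, Pow(-3856, -1)), Add(-58, Mul(2, Pow(44, Rational(3, 2)), Pow(Add(-23, 44), -1)))) = Mul(Add(-1573, Rational(-1, 3856)), Add(-58, Mul(2, Mul(88, Pow(11, Rational(1, 2))), Pow(21, -1)))) = Mul(Rational(-6065489, 3856), Add(-58, Mul(2, Mul(88, Pow(11, Rational(1, 2))), Rational(1, 21)))) = Mul(Rational(-6065489, 3856), Add(-58, Mul(Rational(176, 21), Pow(11, Rational(1, 2))))) = Add(Rational(175899181, 1928), Mul(Rational(-66720379, 5061), Pow(11, Rational(1, 2))))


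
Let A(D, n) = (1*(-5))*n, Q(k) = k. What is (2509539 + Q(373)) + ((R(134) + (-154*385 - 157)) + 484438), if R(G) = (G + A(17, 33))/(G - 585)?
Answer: 1323641284/451 ≈ 2.9349e+6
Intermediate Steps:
A(D, n) = -5*n
R(G) = (-165 + G)/(-585 + G) (R(G) = (G - 5*33)/(G - 585) = (G - 165)/(-585 + G) = (-165 + G)/(-585 + G))
(2509539 + Q(373)) + ((R(134) + (-154*385 - 157)) + 484438) = (2509539 + 373) + (((-165 + 134)/(-585 + 134) + (-154*385 - 157)) + 484438) = 2509912 + ((-31/(-451) + (-59290 - 157)) + 484438) = 2509912 + ((-1/451*(-31) - 59447) + 484438) = 2509912 + ((31/451 - 59447) + 484438) = 2509912 + (-26810566/451 + 484438) = 2509912 + 191670972/451 = 1323641284/451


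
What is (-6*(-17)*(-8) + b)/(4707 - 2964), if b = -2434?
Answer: -3250/1743 ≈ -1.8646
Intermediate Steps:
(-6*(-17)*(-8) + b)/(4707 - 2964) = (-6*(-17)*(-8) - 2434)/(4707 - 2964) = (102*(-8) - 2434)/1743 = (-816 - 2434)*(1/1743) = -3250*1/1743 = -3250/1743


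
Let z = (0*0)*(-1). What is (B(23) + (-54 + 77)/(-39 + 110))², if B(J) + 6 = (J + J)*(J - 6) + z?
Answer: 3038104161/5041 ≈ 6.0268e+5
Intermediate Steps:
z = 0 (z = 0*(-1) = 0)
B(J) = -6 + 2*J*(-6 + J) (B(J) = -6 + ((J + J)*(J - 6) + 0) = -6 + ((2*J)*(-6 + J) + 0) = -6 + (2*J*(-6 + J) + 0) = -6 + 2*J*(-6 + J))
(B(23) + (-54 + 77)/(-39 + 110))² = ((-6 - 12*23 + 2*23²) + (-54 + 77)/(-39 + 110))² = ((-6 - 276 + 2*529) + 23/71)² = ((-6 - 276 + 1058) + 23*(1/71))² = (776 + 23/71)² = (55119/71)² = 3038104161/5041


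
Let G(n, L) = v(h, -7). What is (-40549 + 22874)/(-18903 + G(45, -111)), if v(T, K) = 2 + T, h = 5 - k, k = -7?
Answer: 17675/18889 ≈ 0.93573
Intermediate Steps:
h = 12 (h = 5 - 1*(-7) = 5 + 7 = 12)
G(n, L) = 14 (G(n, L) = 2 + 12 = 14)
(-40549 + 22874)/(-18903 + G(45, -111)) = (-40549 + 22874)/(-18903 + 14) = -17675/(-18889) = -17675*(-1/18889) = 17675/18889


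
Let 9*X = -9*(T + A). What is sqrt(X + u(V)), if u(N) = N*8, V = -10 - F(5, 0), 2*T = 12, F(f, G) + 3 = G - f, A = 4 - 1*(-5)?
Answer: I*sqrt(31) ≈ 5.5678*I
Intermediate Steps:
A = 9 (A = 4 + 5 = 9)
F(f, G) = -3 + G - f (F(f, G) = -3 + (G - f) = -3 + G - f)
T = 6 (T = (1/2)*12 = 6)
V = -2 (V = -10 - (-3 + 0 - 1*5) = -10 - (-3 + 0 - 5) = -10 - 1*(-8) = -10 + 8 = -2)
u(N) = 8*N
X = -15 (X = (-9*(6 + 9))/9 = (-9*15)/9 = (1/9)*(-135) = -15)
sqrt(X + u(V)) = sqrt(-15 + 8*(-2)) = sqrt(-15 - 16) = sqrt(-31) = I*sqrt(31)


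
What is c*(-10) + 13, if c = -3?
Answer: 43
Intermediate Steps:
c*(-10) + 13 = -3*(-10) + 13 = 30 + 13 = 43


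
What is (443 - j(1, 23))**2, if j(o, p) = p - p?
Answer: 196249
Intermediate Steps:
j(o, p) = 0
(443 - j(1, 23))**2 = (443 - 1*0)**2 = (443 + 0)**2 = 443**2 = 196249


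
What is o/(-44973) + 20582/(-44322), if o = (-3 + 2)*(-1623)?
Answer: -18473498/36912839 ≈ -0.50046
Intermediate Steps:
o = 1623 (o = -1*(-1623) = 1623)
o/(-44973) + 20582/(-44322) = 1623/(-44973) + 20582/(-44322) = 1623*(-1/44973) + 20582*(-1/44322) = -541/14991 - 10291/22161 = -18473498/36912839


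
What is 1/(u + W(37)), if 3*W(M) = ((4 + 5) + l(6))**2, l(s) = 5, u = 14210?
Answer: 3/42826 ≈ 7.0051e-5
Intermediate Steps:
W(M) = 196/3 (W(M) = ((4 + 5) + 5)**2/3 = (9 + 5)**2/3 = (1/3)*14**2 = (1/3)*196 = 196/3)
1/(u + W(37)) = 1/(14210 + 196/3) = 1/(42826/3) = 3/42826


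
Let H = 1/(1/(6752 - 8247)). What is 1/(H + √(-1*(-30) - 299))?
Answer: -1495/2235294 - I*√269/2235294 ≈ -0.00066882 - 7.3374e-6*I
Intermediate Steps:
H = -1495 (H = 1/(1/(-1495)) = 1/(-1/1495) = -1495)
1/(H + √(-1*(-30) - 299)) = 1/(-1495 + √(-1*(-30) - 299)) = 1/(-1495 + √(30 - 299)) = 1/(-1495 + √(-269)) = 1/(-1495 + I*√269)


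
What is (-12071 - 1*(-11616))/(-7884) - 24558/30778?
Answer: -89805641/121326876 ≈ -0.74020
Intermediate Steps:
(-12071 - 1*(-11616))/(-7884) - 24558/30778 = (-12071 + 11616)*(-1/7884) - 24558*1/30778 = -455*(-1/7884) - 12279/15389 = 455/7884 - 12279/15389 = -89805641/121326876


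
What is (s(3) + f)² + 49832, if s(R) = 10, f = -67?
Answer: 53081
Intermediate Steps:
(s(3) + f)² + 49832 = (10 - 67)² + 49832 = (-57)² + 49832 = 3249 + 49832 = 53081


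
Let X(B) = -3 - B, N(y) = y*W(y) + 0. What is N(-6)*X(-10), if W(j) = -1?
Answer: 42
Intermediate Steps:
N(y) = -y (N(y) = y*(-1) + 0 = -y + 0 = -y)
N(-6)*X(-10) = (-1*(-6))*(-3 - 1*(-10)) = 6*(-3 + 10) = 6*7 = 42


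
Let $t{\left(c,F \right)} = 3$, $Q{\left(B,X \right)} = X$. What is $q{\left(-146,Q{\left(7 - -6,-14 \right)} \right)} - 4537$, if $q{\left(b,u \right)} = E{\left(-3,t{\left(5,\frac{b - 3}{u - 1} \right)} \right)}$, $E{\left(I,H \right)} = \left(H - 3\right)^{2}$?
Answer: $-4537$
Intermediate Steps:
$E{\left(I,H \right)} = \left(-3 + H\right)^{2}$
$q{\left(b,u \right)} = 0$ ($q{\left(b,u \right)} = \left(-3 + 3\right)^{2} = 0^{2} = 0$)
$q{\left(-146,Q{\left(7 - -6,-14 \right)} \right)} - 4537 = 0 - 4537 = -4537$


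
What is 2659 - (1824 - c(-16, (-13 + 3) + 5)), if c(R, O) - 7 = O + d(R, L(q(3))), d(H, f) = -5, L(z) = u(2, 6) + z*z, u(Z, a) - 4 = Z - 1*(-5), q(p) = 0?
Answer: 832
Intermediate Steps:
u(Z, a) = 9 + Z (u(Z, a) = 4 + (Z - 1*(-5)) = 4 + (Z + 5) = 4 + (5 + Z) = 9 + Z)
L(z) = 11 + z² (L(z) = (9 + 2) + z*z = 11 + z²)
c(R, O) = 2 + O (c(R, O) = 7 + (O - 5) = 7 + (-5 + O) = 2 + O)
2659 - (1824 - c(-16, (-13 + 3) + 5)) = 2659 - (1824 - (2 + ((-13 + 3) + 5))) = 2659 - (1824 - (2 + (-10 + 5))) = 2659 - (1824 - (2 - 5)) = 2659 - (1824 - 1*(-3)) = 2659 - (1824 + 3) = 2659 - 1*1827 = 2659 - 1827 = 832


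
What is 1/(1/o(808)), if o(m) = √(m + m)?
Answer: 4*√101 ≈ 40.200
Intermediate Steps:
o(m) = √2*√m (o(m) = √(2*m) = √2*√m)
1/(1/o(808)) = 1/(1/(√2*√808)) = 1/(1/(√2*(2*√202))) = 1/(1/(4*√101)) = 1/(√101/404) = 4*√101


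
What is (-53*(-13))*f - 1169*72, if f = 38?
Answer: -57986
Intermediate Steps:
(-53*(-13))*f - 1169*72 = -53*(-13)*38 - 1169*72 = 689*38 - 1*84168 = 26182 - 84168 = -57986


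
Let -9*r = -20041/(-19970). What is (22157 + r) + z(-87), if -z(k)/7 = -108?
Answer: 4118133449/179730 ≈ 22913.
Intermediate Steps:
r = -20041/179730 (r = -(-20041)/(9*(-19970)) = -(-20041)*(-1)/(9*19970) = -⅑*20041/19970 = -20041/179730 ≈ -0.11151)
z(k) = 756 (z(k) = -7*(-108) = 756)
(22157 + r) + z(-87) = (22157 - 20041/179730) + 756 = 3982257569/179730 + 756 = 4118133449/179730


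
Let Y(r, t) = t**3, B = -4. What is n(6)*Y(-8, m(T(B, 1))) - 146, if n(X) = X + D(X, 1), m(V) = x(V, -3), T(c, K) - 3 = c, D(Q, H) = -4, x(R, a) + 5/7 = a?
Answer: -85230/343 ≈ -248.48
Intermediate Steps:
x(R, a) = -5/7 + a
T(c, K) = 3 + c
m(V) = -26/7 (m(V) = -5/7 - 3 = -26/7)
n(X) = -4 + X (n(X) = X - 4 = -4 + X)
n(6)*Y(-8, m(T(B, 1))) - 146 = (-4 + 6)*(-26/7)**3 - 146 = 2*(-17576/343) - 146 = -35152/343 - 146 = -85230/343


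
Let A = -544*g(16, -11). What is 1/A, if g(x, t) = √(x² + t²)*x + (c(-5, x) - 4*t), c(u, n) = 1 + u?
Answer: 5/6454016 - √377/3227008 ≈ -5.2422e-6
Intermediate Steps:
g(x, t) = -4 - 4*t + x*√(t² + x²) (g(x, t) = √(x² + t²)*x + ((1 - 5) - 4*t) = √(t² + x²)*x + (-4 - 4*t) = x*√(t² + x²) + (-4 - 4*t) = -4 - 4*t + x*√(t² + x²))
A = -21760 - 8704*√377 (A = -544*(-4 - 4*(-11) + 16*√((-11)² + 16²)) = -544*(-4 + 44 + 16*√(121 + 256)) = -544*(-4 + 44 + 16*√377) = -544*(40 + 16*√377) = -21760 - 8704*√377 ≈ -1.9076e+5)
1/A = 1/(-21760 - 8704*√377)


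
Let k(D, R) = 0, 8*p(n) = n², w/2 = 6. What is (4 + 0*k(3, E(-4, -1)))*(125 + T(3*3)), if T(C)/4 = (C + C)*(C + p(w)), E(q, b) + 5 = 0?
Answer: 8276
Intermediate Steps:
w = 12 (w = 2*6 = 12)
p(n) = n²/8
E(q, b) = -5 (E(q, b) = -5 + 0 = -5)
T(C) = 8*C*(18 + C) (T(C) = 4*((C + C)*(C + (⅛)*12²)) = 4*((2*C)*(C + (⅛)*144)) = 4*((2*C)*(C + 18)) = 4*((2*C)*(18 + C)) = 4*(2*C*(18 + C)) = 8*C*(18 + C))
(4 + 0*k(3, E(-4, -1)))*(125 + T(3*3)) = (4 + 0*0)*(125 + 8*(3*3)*(18 + 3*3)) = (4 + 0)*(125 + 8*9*(18 + 9)) = 4*(125 + 8*9*27) = 4*(125 + 1944) = 4*2069 = 8276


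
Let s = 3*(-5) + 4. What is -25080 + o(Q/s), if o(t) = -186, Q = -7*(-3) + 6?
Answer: -25266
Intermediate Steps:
s = -11 (s = -15 + 4 = -11)
Q = 27 (Q = 21 + 6 = 27)
-25080 + o(Q/s) = -25080 - 186 = -25266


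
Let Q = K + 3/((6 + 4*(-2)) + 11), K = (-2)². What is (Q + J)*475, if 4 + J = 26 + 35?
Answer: 87400/3 ≈ 29133.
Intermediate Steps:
J = 57 (J = -4 + (26 + 35) = -4 + 61 = 57)
K = 4
Q = 13/3 (Q = 4 + 3/((6 + 4*(-2)) + 11) = 4 + 3/((6 - 8) + 11) = 4 + 3/(-2 + 11) = 4 + 3/9 = 4 + (⅑)*3 = 4 + ⅓ = 13/3 ≈ 4.3333)
(Q + J)*475 = (13/3 + 57)*475 = (184/3)*475 = 87400/3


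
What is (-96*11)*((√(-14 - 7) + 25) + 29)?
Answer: -57024 - 1056*I*√21 ≈ -57024.0 - 4839.2*I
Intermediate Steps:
(-96*11)*((√(-14 - 7) + 25) + 29) = -1056*((√(-21) + 25) + 29) = -1056*((I*√21 + 25) + 29) = -1056*((25 + I*√21) + 29) = -1056*(54 + I*√21) = -57024 - 1056*I*√21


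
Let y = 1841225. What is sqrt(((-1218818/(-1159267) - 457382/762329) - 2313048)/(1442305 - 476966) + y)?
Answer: sqrt(104944804858827353029229540607803887537)/7549658777173529 ≈ 1356.9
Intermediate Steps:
sqrt(((-1218818/(-1159267) - 457382/762329) - 2313048)/(1442305 - 476966) + y) = sqrt(((-1218818/(-1159267) - 457382/762329) - 2313048)/(1442305 - 476966) + 1841225) = sqrt(((-1218818*(-1/1159267) - 457382*1/762329) - 2313048)/965339 + 1841225) = sqrt(((10786/10259 - 457382/762329) - 2313048)*(1/965339) + 1841225) = sqrt((3530198656/7820733211 - 2313048)*(1/965339) + 1841225) = sqrt(-18089727782038472/7820733211*1/965339 + 1841225) = sqrt(-18089727782038472/7549658777173529 + 1841225) = sqrt(13900602392273548894553/7549658777173529) = sqrt(104944804858827353029229540607803887537)/7549658777173529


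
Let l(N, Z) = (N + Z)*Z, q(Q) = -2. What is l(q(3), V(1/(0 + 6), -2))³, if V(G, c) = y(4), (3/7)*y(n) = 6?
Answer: 4741632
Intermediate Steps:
y(n) = 14 (y(n) = (7/3)*6 = 14)
V(G, c) = 14
l(N, Z) = Z*(N + Z)
l(q(3), V(1/(0 + 6), -2))³ = (14*(-2 + 14))³ = (14*12)³ = 168³ = 4741632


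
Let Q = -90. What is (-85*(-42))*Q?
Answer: -321300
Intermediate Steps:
(-85*(-42))*Q = -85*(-42)*(-90) = 3570*(-90) = -321300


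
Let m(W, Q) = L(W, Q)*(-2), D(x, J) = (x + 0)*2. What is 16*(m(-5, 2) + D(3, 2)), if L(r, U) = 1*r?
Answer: 256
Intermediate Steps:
D(x, J) = 2*x (D(x, J) = x*2 = 2*x)
L(r, U) = r
m(W, Q) = -2*W (m(W, Q) = W*(-2) = -2*W)
16*(m(-5, 2) + D(3, 2)) = 16*(-2*(-5) + 2*3) = 16*(10 + 6) = 16*16 = 256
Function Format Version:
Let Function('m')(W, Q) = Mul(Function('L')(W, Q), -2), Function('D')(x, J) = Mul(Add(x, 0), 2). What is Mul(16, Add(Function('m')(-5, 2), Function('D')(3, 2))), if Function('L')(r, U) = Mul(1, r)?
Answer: 256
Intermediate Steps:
Function('D')(x, J) = Mul(2, x) (Function('D')(x, J) = Mul(x, 2) = Mul(2, x))
Function('L')(r, U) = r
Function('m')(W, Q) = Mul(-2, W) (Function('m')(W, Q) = Mul(W, -2) = Mul(-2, W))
Mul(16, Add(Function('m')(-5, 2), Function('D')(3, 2))) = Mul(16, Add(Mul(-2, -5), Mul(2, 3))) = Mul(16, Add(10, 6)) = Mul(16, 16) = 256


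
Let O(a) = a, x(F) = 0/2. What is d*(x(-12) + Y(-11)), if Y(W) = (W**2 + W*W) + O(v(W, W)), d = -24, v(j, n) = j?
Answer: -5544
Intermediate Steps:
x(F) = 0 (x(F) = 0*(1/2) = 0)
Y(W) = W + 2*W**2 (Y(W) = (W**2 + W*W) + W = (W**2 + W**2) + W = 2*W**2 + W = W + 2*W**2)
d*(x(-12) + Y(-11)) = -24*(0 - 11*(1 + 2*(-11))) = -24*(0 - 11*(1 - 22)) = -24*(0 - 11*(-21)) = -24*(0 + 231) = -24*231 = -5544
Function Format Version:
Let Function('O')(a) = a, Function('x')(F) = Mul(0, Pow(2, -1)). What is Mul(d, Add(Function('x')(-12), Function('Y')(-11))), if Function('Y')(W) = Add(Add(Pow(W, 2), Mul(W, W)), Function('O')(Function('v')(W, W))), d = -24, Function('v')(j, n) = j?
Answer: -5544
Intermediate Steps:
Function('x')(F) = 0 (Function('x')(F) = Mul(0, Rational(1, 2)) = 0)
Function('Y')(W) = Add(W, Mul(2, Pow(W, 2))) (Function('Y')(W) = Add(Add(Pow(W, 2), Mul(W, W)), W) = Add(Add(Pow(W, 2), Pow(W, 2)), W) = Add(Mul(2, Pow(W, 2)), W) = Add(W, Mul(2, Pow(W, 2))))
Mul(d, Add(Function('x')(-12), Function('Y')(-11))) = Mul(-24, Add(0, Mul(-11, Add(1, Mul(2, -11))))) = Mul(-24, Add(0, Mul(-11, Add(1, -22)))) = Mul(-24, Add(0, Mul(-11, -21))) = Mul(-24, Add(0, 231)) = Mul(-24, 231) = -5544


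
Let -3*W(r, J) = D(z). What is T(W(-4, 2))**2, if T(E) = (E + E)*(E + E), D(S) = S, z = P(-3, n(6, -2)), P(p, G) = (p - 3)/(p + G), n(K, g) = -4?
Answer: 256/2401 ≈ 0.10662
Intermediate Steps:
P(p, G) = (-3 + p)/(G + p)
z = 6/7 (z = (-3 - 3)/(-4 - 3) = -6/(-7) = -1/7*(-6) = 6/7 ≈ 0.85714)
W(r, J) = -2/7 (W(r, J) = -1/3*6/7 = -2/7)
T(E) = 4*E**2 (T(E) = (2*E)*(2*E) = 4*E**2)
T(W(-4, 2))**2 = (4*(-2/7)**2)**2 = (4*(4/49))**2 = (16/49)**2 = 256/2401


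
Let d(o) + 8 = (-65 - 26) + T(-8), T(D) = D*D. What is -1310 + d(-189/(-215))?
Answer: -1345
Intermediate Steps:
T(D) = D²
d(o) = -35 (d(o) = -8 + ((-65 - 26) + (-8)²) = -8 + (-91 + 64) = -8 - 27 = -35)
-1310 + d(-189/(-215)) = -1310 - 35 = -1345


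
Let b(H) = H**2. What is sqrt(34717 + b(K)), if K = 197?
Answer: sqrt(73526) ≈ 271.16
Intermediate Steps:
sqrt(34717 + b(K)) = sqrt(34717 + 197**2) = sqrt(34717 + 38809) = sqrt(73526)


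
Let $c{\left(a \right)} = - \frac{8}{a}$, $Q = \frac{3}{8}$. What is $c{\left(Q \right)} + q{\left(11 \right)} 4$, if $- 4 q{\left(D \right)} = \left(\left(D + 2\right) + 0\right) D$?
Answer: $- \frac{493}{3} \approx -164.33$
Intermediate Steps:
$Q = \frac{3}{8}$ ($Q = 3 \cdot \frac{1}{8} = \frac{3}{8} \approx 0.375$)
$q{\left(D \right)} = - \frac{D \left(2 + D\right)}{4}$ ($q{\left(D \right)} = - \frac{\left(\left(D + 2\right) + 0\right) D}{4} = - \frac{\left(\left(2 + D\right) + 0\right) D}{4} = - \frac{\left(2 + D\right) D}{4} = - \frac{D \left(2 + D\right)}{4}$)
$c{\left(Q \right)} + q{\left(11 \right)} 4 = - \frac{8}{\frac{3}{8}} + \left(- \frac{1}{4}\right) 11 \left(2 + 11\right) 4 = \left(-8\right) \frac{8}{3} + \left(- \frac{1}{4}\right) 11 \cdot 13 \cdot 4 = - \frac{64}{3} - 143 = - \frac{493}{3}$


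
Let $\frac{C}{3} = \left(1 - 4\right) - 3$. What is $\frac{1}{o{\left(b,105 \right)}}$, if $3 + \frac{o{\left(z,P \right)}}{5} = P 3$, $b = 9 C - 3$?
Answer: $\frac{1}{1560} \approx 0.00064103$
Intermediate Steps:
$C = -18$ ($C = 3 \left(\left(1 - 4\right) - 3\right) = 3 \left(-3 - 3\right) = 3 \left(-6\right) = -18$)
$b = -165$ ($b = 9 \left(-18\right) - 3 = -162 - 3 = -165$)
$o{\left(z,P \right)} = -15 + 15 P$ ($o{\left(z,P \right)} = -15 + 5 P 3 = -15 + 5 \cdot 3 P = -15 + 15 P$)
$\frac{1}{o{\left(b,105 \right)}} = \frac{1}{-15 + 15 \cdot 105} = \frac{1}{-15 + 1575} = \frac{1}{1560}$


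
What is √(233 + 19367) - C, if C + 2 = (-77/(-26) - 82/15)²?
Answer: 20643671/152100 ≈ 135.72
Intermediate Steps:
C = 650329/152100 (C = -2 + (-77/(-26) - 82/15)² = -2 + (-77*(-1/26) - 82*1/15)² = -2 + (77/26 - 82/15)² = -2 + (-977/390)² = -2 + 954529/152100 = 650329/152100 ≈ 4.2757)
√(233 + 19367) - C = √(233 + 19367) - 1*650329/152100 = √19600 - 650329/152100 = 140 - 650329/152100 = 20643671/152100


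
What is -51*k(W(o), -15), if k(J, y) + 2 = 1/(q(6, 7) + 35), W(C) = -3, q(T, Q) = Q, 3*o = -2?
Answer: 1411/14 ≈ 100.79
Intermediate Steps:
o = -2/3 (o = (1/3)*(-2) = -2/3 ≈ -0.66667)
k(J, y) = -83/42 (k(J, y) = -2 + 1/(7 + 35) = -2 + 1/42 = -83/42)
-51*k(W(o), -15) = -51*(-83/42) = 1411/14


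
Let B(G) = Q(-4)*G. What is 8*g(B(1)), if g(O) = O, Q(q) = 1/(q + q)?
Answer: -1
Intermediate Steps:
Q(q) = 1/(2*q)
B(G) = -G/8 (B(G) = ((½)/(-4))*G = ((½)*(-¼))*G = -G/8)
8*g(B(1)) = 8*(-⅛*1) = 8*(-⅛) = -1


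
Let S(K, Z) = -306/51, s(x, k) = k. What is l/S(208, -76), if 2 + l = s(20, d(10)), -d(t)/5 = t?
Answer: 26/3 ≈ 8.6667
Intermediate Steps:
d(t) = -5*t
S(K, Z) = -6 (S(K, Z) = -306*1/51 = -6)
l = -52 (l = -2 - 5*10 = -2 - 50 = -52)
l/S(208, -76) = -52/(-6) = -52*(-⅙) = 26/3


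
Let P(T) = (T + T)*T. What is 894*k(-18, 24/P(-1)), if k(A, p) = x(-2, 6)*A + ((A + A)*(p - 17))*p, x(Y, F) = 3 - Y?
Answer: 1850580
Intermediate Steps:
P(T) = 2*T**2 (P(T) = (2*T)*T = 2*T**2)
k(A, p) = 5*A + 2*A*p*(-17 + p) (k(A, p) = (3 - 1*(-2))*A + ((A + A)*(p - 17))*p = (3 + 2)*A + ((2*A)*(-17 + p))*p = 5*A + (2*A*(-17 + p))*p = 5*A + 2*A*p*(-17 + p))
894*k(-18, 24/P(-1)) = 894*(-18*(5 - 816/(2*(-1)**2) + 2*(24/((2*(-1)**2)))**2)) = 894*(-18*(5 - 816/(2*1) + 2*(24/((2*1)))**2)) = 894*(-18*(5 - 816/2 + 2*(24/2)**2)) = 894*(-18*(5 - 816/2 + 2*(24*(1/2))**2)) = 894*(-18*(5 - 34*12 + 2*12**2)) = 894*(-18*(5 - 408 + 2*144)) = 894*(-18*(5 - 408 + 288)) = 894*(-18*(-115)) = 894*2070 = 1850580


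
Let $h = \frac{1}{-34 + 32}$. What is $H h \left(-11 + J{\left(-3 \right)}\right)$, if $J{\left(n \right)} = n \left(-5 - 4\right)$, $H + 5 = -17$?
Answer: $176$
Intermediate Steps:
$H = -22$ ($H = -5 - 17 = -22$)
$J{\left(n \right)} = - 9 n$ ($J{\left(n \right)} = n \left(-9\right) = - 9 n$)
$h = - \frac{1}{2}$ ($h = \frac{1}{-2} = - \frac{1}{2} \approx -0.5$)
$H h \left(-11 + J{\left(-3 \right)}\right) = \left(-22\right) \left(- \frac{1}{2}\right) \left(-11 - -27\right) = 11 \left(-11 + 27\right) = 11 \cdot 16 = 176$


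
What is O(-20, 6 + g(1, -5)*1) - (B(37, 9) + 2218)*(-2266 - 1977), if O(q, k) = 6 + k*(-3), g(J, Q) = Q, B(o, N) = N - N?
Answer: 9410977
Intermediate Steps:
B(o, N) = 0
O(q, k) = 6 - 3*k
O(-20, 6 + g(1, -5)*1) - (B(37, 9) + 2218)*(-2266 - 1977) = (6 - 3*(6 - 5*1)) - (0 + 2218)*(-2266 - 1977) = (6 - 3*(6 - 5)) - 2218*(-4243) = (6 - 3*1) - 1*(-9410974) = (6 - 3) + 9410974 = 3 + 9410974 = 9410977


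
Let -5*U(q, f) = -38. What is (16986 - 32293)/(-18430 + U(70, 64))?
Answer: 76535/92112 ≈ 0.83089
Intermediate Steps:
U(q, f) = 38/5 (U(q, f) = -1/5*(-38) = 38/5)
(16986 - 32293)/(-18430 + U(70, 64)) = (16986 - 32293)/(-18430 + 38/5) = -15307/(-92112/5) = -15307*(-5/92112) = 76535/92112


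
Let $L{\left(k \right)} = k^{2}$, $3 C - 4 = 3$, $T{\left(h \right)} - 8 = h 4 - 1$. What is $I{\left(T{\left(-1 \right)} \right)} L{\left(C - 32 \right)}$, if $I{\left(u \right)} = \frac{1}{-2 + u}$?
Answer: $\frac{7921}{9} \approx 880.11$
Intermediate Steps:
$T{\left(h \right)} = 7 + 4 h$ ($T{\left(h \right)} = 8 + \left(h 4 - 1\right) = 8 + \left(4 h - 1\right) = 8 + \left(-1 + 4 h\right) = 7 + 4 h$)
$C = \frac{7}{3}$ ($C = \frac{4}{3} + \frac{1}{3} \cdot 3 = \frac{4}{3} + 1 = \frac{7}{3} \approx 2.3333$)
$I{\left(T{\left(-1 \right)} \right)} L{\left(C - 32 \right)} = \frac{\left(\frac{7}{3} - 32\right)^{2}}{-2 + \left(7 + 4 \left(-1\right)\right)} = \frac{\left(\frac{7}{3} - 32\right)^{2}}{-2 + \left(7 - 4\right)} = \frac{\left(- \frac{89}{3}\right)^{2}}{-2 + 3} = 1^{-1} \cdot \frac{7921}{9} = 1 \cdot \frac{7921}{9} = \frac{7921}{9}$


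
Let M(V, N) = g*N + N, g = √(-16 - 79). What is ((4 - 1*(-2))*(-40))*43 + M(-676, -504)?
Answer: -10824 - 504*I*√95 ≈ -10824.0 - 4912.4*I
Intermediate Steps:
g = I*√95 (g = √(-95) = I*√95 ≈ 9.7468*I)
M(V, N) = N + I*N*√95 (M(V, N) = (I*√95)*N + N = I*N*√95 + N = N + I*N*√95)
((4 - 1*(-2))*(-40))*43 + M(-676, -504) = ((4 - 1*(-2))*(-40))*43 - 504*(1 + I*√95) = ((4 + 2)*(-40))*43 + (-504 - 504*I*√95) = (6*(-40))*43 + (-504 - 504*I*√95) = -240*43 + (-504 - 504*I*√95) = -10320 + (-504 - 504*I*√95) = -10824 - 504*I*√95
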